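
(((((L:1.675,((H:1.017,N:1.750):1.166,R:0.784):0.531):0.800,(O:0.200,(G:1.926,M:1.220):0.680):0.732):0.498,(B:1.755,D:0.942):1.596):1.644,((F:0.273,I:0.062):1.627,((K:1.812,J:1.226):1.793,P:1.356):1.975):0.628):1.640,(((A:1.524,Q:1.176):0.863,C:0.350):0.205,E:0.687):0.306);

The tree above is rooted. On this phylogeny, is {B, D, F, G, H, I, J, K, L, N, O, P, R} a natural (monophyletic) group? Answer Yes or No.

No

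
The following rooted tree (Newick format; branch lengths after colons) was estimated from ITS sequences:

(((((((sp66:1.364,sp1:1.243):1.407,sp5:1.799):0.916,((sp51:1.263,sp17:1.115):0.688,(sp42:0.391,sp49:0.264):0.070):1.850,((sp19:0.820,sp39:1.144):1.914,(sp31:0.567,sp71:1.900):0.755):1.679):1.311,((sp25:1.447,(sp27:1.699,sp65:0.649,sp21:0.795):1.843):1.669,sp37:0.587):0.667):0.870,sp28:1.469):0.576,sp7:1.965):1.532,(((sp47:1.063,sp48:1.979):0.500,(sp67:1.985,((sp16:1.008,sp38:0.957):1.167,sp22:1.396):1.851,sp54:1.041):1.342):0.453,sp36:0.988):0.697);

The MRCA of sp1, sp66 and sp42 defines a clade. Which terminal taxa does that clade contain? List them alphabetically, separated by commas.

Tracing sp1: it sits inside (sp66,sp1).
Tracing sp66: it sits inside (sp66,sp1).
Tracing sp42: it sits inside (sp42,sp49).
The smallest clade enclosing all 3 is (((sp66,sp1),sp5),((sp51,sp17),(sp42,sp49)),((sp19,sp39),(sp31,sp71))); the answer is its 11 terminal taxa in alphabetical order.

sp1, sp17, sp19, sp31, sp39, sp42, sp49, sp5, sp51, sp66, sp71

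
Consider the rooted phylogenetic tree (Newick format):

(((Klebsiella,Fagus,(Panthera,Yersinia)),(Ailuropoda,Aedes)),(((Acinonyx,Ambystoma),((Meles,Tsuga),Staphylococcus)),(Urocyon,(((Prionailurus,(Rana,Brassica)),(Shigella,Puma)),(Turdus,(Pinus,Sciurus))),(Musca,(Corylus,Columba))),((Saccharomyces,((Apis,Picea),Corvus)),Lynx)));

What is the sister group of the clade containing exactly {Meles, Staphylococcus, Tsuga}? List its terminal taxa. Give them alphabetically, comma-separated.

The clade containing exactly {Meles, Staphylococcus, Tsuga} attaches to the tree at the node subtending ((Acinonyx,Ambystoma),((Meles,Tsuga),Staphylococcus)).
The other lineage descending from that same node — the sister group — is (Acinonyx,Ambystoma); its 2 tips in alphabetical order are the answer.

Acinonyx, Ambystoma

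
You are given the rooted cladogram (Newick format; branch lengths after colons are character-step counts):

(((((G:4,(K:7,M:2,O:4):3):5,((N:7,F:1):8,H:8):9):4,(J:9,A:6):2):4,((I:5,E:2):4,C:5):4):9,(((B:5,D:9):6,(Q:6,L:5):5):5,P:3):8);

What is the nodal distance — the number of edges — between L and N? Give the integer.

10

The MRCA of L and N is the root of the tree.
From L up to that node: 4 branches. From N up to the same node: 6 branches. Total: 4 + 6 = 10.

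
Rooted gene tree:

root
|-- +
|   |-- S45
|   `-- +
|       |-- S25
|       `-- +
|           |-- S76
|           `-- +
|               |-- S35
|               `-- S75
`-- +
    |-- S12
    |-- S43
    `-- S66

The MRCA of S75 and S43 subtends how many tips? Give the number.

The MRCA of S75 and S43 is the root, so the clade is the entire tree.
That clade contains 8 terminal taxa: S12, S25, S35, S43, S45, S66, S75, S76.

8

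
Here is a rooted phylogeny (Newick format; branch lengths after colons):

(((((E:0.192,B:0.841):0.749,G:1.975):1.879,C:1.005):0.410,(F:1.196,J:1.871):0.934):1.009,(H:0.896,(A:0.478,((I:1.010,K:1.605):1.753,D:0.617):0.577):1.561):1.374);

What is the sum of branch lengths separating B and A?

8.301

The path runs B → … → MRCA → … → A; the MRCA is the root of the tree.
Branch lengths along that path: 0.841 + 0.749 + 1.879 + 0.410 + 1.009 + 1.374 + 1.561 + 0.478 = 8.301.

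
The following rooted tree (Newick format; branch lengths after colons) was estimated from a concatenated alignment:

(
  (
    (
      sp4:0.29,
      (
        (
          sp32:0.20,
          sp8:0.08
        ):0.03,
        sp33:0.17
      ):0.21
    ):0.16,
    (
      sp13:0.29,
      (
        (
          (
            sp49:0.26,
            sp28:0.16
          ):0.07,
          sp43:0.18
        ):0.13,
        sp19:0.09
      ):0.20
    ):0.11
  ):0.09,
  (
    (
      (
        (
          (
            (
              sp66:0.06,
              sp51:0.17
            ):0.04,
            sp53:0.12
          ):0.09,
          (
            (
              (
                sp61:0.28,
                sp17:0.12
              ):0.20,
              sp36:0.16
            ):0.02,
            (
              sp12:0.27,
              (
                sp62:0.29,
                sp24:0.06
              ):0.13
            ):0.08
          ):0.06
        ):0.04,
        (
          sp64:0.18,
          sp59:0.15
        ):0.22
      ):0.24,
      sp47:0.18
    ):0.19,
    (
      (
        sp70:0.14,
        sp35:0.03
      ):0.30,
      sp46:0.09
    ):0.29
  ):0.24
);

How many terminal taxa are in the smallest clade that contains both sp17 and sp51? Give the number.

The MRCA of sp17 and sp51 is the node subtending (((sp66,sp51),sp53),(((sp61,sp17),sp36),(sp12,(sp62,sp24)))).
That clade contains 9 terminal taxa: sp12, sp17, sp24, sp36, sp51, sp53, sp61, sp62, sp66.

9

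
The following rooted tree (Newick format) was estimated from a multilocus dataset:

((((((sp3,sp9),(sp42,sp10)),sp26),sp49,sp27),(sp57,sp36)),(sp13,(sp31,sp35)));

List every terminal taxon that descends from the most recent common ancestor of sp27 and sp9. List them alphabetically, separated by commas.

Tracing sp27: it sits inside ((((sp3,sp9),(sp42,sp10)),sp26),sp49,sp27).
Tracing sp9: it sits inside (sp3,sp9).
The smallest clade enclosing both is ((((sp3,sp9),(sp42,sp10)),sp26),sp49,sp27); the answer is its 7 terminal taxa in alphabetical order.

sp10, sp26, sp27, sp3, sp42, sp49, sp9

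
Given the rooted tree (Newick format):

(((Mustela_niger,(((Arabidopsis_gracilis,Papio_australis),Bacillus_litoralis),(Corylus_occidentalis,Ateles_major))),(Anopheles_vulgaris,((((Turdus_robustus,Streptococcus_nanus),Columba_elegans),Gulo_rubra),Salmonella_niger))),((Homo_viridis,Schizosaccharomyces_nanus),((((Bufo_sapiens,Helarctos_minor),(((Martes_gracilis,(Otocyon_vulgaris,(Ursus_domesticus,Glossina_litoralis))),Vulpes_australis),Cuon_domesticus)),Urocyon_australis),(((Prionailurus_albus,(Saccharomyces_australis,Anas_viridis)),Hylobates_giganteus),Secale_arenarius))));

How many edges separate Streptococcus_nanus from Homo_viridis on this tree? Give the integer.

The MRCA of Streptococcus_nanus and Homo_viridis is the root of the tree.
From Streptococcus_nanus up to that node: 7 branches. From Homo_viridis up to the same node: 3 branches. Total: 7 + 3 = 10.

10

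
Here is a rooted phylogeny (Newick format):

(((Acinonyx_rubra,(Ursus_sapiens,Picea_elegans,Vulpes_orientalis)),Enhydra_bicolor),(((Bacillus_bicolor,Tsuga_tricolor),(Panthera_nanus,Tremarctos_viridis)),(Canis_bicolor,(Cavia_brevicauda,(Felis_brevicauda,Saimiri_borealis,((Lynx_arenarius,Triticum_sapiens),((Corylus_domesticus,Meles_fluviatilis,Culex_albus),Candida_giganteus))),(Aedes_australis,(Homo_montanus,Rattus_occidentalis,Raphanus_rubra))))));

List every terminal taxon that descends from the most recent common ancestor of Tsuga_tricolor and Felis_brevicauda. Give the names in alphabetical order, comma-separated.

Tracing Tsuga_tricolor: it sits inside (Bacillus_bicolor,Tsuga_tricolor).
Tracing Felis_brevicauda: it sits inside (Felis_brevicauda,Saimiri_borealis,((Lynx_arenarius,Triticum_sapiens),((Corylus_domesticus,Meles_fluviatilis,Culex_albus),Candida_giganteus))).
The smallest clade enclosing both is (((Bacillus_bicolor,Tsuga_tricolor),(Panthera_nanus,Tremarctos_viridis)),(Canis_bicolor,(Cavia_brevicauda,(Felis_brevicauda,Saimiri_borealis,((Lynx_arenarius,Triticum_sapiens),((Corylus_domesticus,Meles_fluviatilis,Culex_albus),Candida_giganteus))),(Aedes_australis,(Homo_montanus,Rattus_occidentalis,Raphanus_rubra))))); the answer is its 18 terminal taxa in alphabetical order.

Aedes_australis, Bacillus_bicolor, Candida_giganteus, Canis_bicolor, Cavia_brevicauda, Corylus_domesticus, Culex_albus, Felis_brevicauda, Homo_montanus, Lynx_arenarius, Meles_fluviatilis, Panthera_nanus, Raphanus_rubra, Rattus_occidentalis, Saimiri_borealis, Tremarctos_viridis, Triticum_sapiens, Tsuga_tricolor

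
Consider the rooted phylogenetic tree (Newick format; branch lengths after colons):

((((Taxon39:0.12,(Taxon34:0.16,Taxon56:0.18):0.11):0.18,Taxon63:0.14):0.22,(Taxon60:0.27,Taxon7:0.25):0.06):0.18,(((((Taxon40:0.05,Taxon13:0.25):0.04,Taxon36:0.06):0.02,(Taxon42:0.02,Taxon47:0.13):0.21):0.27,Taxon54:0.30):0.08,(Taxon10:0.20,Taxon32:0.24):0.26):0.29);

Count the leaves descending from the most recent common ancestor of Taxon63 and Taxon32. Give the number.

14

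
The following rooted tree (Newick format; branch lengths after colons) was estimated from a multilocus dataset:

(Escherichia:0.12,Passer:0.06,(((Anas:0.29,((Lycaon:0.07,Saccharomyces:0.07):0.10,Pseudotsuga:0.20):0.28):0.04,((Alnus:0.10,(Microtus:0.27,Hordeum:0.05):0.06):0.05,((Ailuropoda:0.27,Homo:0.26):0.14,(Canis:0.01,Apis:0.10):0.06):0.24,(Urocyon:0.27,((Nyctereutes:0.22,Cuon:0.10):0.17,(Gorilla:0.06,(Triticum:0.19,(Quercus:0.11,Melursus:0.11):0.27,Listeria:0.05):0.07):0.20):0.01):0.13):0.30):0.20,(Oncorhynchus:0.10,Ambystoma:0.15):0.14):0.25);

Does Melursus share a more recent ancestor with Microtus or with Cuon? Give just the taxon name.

The MRCA of Melursus and Cuon subtends ((Nyctereutes,Cuon),(Gorilla,(Triticum,(Quercus,Melursus),Listeria))) (7 taxa).
The MRCA of Melursus and Microtus subtends ((Alnus,(Microtus,Hordeum)),((Ailuropoda,Homo),(Canis,Apis)),(Urocyon,((Nyctereutes,Cuon),(Gorilla,(Triticum,(Quercus,Melursus),Listeria))))) (15 taxa).
The first is nested inside the second, so Melursus shares a more recent common ancestor with Cuon.

Cuon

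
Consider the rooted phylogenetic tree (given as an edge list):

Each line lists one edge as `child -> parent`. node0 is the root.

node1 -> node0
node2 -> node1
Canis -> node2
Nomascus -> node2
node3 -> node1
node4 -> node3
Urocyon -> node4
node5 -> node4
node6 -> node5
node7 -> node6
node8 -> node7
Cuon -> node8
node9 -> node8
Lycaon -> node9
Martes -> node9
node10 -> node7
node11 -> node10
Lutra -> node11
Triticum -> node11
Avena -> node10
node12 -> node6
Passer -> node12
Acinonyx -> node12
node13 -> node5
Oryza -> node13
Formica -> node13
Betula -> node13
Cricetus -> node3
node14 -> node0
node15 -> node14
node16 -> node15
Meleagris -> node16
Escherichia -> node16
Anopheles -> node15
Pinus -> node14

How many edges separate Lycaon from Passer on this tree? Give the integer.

The MRCA of Lycaon and Passer is the node subtending (((Cuon,(Lycaon,Martes)),((Lutra,Triticum),Avena)),(Passer,Acinonyx)).
From Lycaon up to that node: 4 branches. From Passer up to the same node: 2 branches. Total: 4 + 2 = 6.

6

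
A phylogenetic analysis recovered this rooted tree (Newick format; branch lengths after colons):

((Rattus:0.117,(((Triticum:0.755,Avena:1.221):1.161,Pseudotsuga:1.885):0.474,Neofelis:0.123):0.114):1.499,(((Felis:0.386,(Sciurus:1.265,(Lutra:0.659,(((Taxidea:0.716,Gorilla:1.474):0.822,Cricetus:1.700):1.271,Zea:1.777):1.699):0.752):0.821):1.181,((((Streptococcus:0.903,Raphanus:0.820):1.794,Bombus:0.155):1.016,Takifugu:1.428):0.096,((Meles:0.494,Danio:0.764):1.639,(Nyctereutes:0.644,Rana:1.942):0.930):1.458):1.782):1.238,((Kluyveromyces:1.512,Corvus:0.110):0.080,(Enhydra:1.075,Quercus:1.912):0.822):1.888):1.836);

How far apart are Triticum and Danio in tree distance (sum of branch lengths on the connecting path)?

12.720

The path runs Triticum → … → MRCA → … → Danio; the MRCA is the root of the tree.
Branch lengths along that path: 0.755 + 1.161 + 0.474 + 0.114 + 1.499 + 1.836 + 1.238 + 1.782 + 1.458 + 1.639 + 0.764 = 12.720.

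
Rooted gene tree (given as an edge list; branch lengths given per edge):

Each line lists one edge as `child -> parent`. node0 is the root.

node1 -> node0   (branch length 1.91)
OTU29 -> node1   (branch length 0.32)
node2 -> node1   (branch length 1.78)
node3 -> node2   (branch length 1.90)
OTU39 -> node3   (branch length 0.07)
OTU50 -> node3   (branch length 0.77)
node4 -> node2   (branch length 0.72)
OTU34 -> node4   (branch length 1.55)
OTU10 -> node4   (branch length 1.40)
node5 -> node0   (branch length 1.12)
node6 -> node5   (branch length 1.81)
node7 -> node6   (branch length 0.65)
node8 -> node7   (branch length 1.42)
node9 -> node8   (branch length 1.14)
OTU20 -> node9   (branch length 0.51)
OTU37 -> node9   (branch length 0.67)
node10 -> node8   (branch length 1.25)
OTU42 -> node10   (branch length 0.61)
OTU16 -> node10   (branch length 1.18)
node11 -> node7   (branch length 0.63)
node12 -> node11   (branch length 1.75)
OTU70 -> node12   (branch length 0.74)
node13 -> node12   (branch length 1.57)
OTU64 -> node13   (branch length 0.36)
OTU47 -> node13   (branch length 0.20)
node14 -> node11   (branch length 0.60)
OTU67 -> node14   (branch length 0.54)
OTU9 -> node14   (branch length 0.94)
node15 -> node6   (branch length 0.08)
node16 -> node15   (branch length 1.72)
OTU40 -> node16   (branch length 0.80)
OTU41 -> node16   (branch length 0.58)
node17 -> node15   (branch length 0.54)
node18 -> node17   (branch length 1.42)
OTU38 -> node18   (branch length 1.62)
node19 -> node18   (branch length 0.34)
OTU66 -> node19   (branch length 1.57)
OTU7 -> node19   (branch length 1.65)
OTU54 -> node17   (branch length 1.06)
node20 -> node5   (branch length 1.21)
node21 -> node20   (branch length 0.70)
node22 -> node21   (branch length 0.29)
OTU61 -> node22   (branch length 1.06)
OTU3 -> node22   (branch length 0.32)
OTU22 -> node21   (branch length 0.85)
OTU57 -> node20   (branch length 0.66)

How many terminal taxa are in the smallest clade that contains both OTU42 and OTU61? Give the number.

The MRCA of OTU42 and OTU61 is the node subtending (((((OTU20,OTU37),(OTU42,OTU16)),((OTU70,(OTU64,OTU47)),(OTU67,OTU9))),((OTU40,OTU41),((OTU38,(OTU66,OTU7)),OTU54))),(((OTU61,OTU3),OTU22),OTU57)).
That clade contains 19 terminal taxa: OTU16, OTU20, OTU22, OTU3, OTU37, OTU38, OTU40, OTU41, OTU42, OTU47, OTU54, OTU57, OTU61, OTU64, OTU66, OTU67, OTU7, OTU70, OTU9.

19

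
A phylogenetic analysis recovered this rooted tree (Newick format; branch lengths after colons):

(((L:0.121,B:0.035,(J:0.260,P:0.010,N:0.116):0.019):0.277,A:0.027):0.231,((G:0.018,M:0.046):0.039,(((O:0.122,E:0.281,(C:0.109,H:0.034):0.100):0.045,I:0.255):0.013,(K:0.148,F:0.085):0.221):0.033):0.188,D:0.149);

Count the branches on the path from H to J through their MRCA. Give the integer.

The MRCA of H and J is the root of the tree.
From H up to that node: 6 branches. From J up to the same node: 4 branches. Total: 6 + 4 = 10.

10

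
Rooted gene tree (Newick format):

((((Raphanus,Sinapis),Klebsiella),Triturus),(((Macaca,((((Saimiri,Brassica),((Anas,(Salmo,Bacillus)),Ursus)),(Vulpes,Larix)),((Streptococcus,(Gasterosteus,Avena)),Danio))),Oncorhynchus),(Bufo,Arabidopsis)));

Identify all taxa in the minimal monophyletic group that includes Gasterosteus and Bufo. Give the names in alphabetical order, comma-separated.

Tracing Gasterosteus: it sits inside (Gasterosteus,Avena).
Tracing Bufo: it sits inside (Bufo,Arabidopsis).
The smallest clade enclosing both is (((Macaca,((((Saimiri,Brassica),((Anas,(Salmo,Bacillus)),Ursus)),(Vulpes,Larix)),((Streptococcus,(Gasterosteus,Avena)),Danio))),Oncorhynchus),(Bufo,Arabidopsis)); the answer is its 16 terminal taxa in alphabetical order.

Anas, Arabidopsis, Avena, Bacillus, Brassica, Bufo, Danio, Gasterosteus, Larix, Macaca, Oncorhynchus, Saimiri, Salmo, Streptococcus, Ursus, Vulpes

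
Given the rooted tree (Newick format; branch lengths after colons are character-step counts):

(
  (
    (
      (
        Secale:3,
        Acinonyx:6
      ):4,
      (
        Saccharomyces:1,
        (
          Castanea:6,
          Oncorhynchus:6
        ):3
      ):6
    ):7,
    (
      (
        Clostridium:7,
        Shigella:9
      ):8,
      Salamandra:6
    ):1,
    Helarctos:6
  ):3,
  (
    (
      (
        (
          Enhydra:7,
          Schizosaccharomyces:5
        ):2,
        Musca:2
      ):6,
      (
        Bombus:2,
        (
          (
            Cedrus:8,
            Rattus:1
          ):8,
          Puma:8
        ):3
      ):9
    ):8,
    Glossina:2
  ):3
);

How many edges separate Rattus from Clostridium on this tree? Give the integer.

The MRCA of Rattus and Clostridium is the root of the tree.
From Rattus up to that node: 6 branches. From Clostridium up to the same node: 4 branches. Total: 6 + 4 = 10.

10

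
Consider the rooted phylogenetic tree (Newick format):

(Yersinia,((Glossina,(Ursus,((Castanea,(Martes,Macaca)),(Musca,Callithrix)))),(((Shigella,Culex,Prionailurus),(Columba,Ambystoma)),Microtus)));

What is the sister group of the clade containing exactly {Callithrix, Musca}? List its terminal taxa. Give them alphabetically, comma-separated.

The clade containing exactly {Callithrix, Musca} attaches to the tree at the node subtending ((Castanea,(Martes,Macaca)),(Musca,Callithrix)).
The other lineage descending from that same node — the sister group — is (Castanea,(Martes,Macaca)); its 3 tips in alphabetical order are the answer.

Castanea, Macaca, Martes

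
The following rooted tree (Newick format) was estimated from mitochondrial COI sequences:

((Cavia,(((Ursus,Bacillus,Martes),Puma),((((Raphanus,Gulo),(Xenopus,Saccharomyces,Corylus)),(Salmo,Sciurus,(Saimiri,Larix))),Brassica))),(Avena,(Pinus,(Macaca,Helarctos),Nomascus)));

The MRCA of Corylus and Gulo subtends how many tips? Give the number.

The MRCA of Corylus and Gulo is the node subtending ((Raphanus,Gulo),(Xenopus,Saccharomyces,Corylus)).
That clade contains 5 terminal taxa: Corylus, Gulo, Raphanus, Saccharomyces, Xenopus.

5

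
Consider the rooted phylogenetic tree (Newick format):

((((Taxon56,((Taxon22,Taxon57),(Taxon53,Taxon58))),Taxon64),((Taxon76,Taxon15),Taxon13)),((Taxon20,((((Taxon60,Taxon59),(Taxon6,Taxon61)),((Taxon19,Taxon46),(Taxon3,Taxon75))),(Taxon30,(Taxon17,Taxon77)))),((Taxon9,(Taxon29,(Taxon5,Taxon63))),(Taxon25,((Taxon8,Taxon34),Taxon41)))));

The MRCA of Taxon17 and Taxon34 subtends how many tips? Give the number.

The MRCA of Taxon17 and Taxon34 is the node subtending ((Taxon20,((((Taxon60,Taxon59),(Taxon6,Taxon61)),((Taxon19,Taxon46),(Taxon3,Taxon75))),(Taxon30,(Taxon17,Taxon77)))),((Taxon9,(Taxon29,(Taxon5,Taxon63))),(Taxon25,((Taxon8,Taxon34),Taxon41)))).
That clade contains 20 terminal taxa: Taxon17, Taxon19, Taxon20, Taxon25, Taxon29, Taxon3, Taxon30, Taxon34, Taxon41, Taxon46, Taxon5, Taxon59, Taxon6, Taxon60, Taxon61, Taxon63, Taxon75, Taxon77, Taxon8, Taxon9.

20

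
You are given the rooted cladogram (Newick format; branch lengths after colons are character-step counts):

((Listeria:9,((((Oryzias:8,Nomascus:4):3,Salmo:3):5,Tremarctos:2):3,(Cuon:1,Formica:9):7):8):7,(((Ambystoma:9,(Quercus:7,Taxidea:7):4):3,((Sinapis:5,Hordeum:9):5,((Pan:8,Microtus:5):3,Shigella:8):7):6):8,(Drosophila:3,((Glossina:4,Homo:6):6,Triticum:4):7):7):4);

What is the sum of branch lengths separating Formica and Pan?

67

The path runs Formica → … → MRCA → … → Pan; the MRCA is the root of the tree.
Branch lengths along that path: 9 + 7 + 8 + 7 + 4 + 8 + 6 + 7 + 3 + 8 = 67.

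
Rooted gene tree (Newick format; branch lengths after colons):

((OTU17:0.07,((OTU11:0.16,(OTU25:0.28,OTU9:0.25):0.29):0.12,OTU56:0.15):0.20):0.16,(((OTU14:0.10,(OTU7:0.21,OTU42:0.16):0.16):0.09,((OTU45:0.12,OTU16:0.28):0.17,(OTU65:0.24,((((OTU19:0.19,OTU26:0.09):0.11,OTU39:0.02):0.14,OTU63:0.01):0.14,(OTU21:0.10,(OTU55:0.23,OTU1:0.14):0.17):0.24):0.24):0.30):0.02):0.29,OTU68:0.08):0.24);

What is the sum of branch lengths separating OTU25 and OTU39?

2.44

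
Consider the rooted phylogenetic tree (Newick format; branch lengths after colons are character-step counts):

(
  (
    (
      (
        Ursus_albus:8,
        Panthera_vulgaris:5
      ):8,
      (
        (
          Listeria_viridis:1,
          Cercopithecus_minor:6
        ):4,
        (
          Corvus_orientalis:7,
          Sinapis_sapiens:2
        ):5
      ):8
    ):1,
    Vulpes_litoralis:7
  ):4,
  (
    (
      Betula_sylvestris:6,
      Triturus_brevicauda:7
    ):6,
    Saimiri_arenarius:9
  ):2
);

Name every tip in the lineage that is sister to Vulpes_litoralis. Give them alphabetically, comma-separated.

Cercopithecus_minor, Corvus_orientalis, Listeria_viridis, Panthera_vulgaris, Sinapis_sapiens, Ursus_albus

Vulpes_litoralis attaches to the tree at the node subtending (((Ursus_albus,Panthera_vulgaris),((Listeria_viridis,Cercopithecus_minor),(Corvus_orientalis,Sinapis_sapiens))),Vulpes_litoralis).
The other lineage descending from that same node — the sister group — is ((Ursus_albus,Panthera_vulgaris),((Listeria_viridis,Cercopithecus_minor),(Corvus_orientalis,Sinapis_sapiens))); its 6 tips in alphabetical order are the answer.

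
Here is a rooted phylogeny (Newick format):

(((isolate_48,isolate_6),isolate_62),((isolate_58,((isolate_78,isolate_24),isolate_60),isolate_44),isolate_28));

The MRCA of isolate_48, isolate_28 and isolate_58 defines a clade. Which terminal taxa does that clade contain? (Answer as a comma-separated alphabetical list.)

Tracing isolate_48: it sits inside (isolate_48,isolate_6).
Tracing isolate_28: it sits inside ((isolate_58,((isolate_78,isolate_24),isolate_60),isolate_44),isolate_28).
Tracing isolate_58: it sits inside (isolate_58,((isolate_78,isolate_24),isolate_60),isolate_44).
The smallest clade enclosing all 3 is the whole tree (their MRCA is the root), so the answer is all 9 tips in alphabetical order.

isolate_24, isolate_28, isolate_44, isolate_48, isolate_58, isolate_6, isolate_60, isolate_62, isolate_78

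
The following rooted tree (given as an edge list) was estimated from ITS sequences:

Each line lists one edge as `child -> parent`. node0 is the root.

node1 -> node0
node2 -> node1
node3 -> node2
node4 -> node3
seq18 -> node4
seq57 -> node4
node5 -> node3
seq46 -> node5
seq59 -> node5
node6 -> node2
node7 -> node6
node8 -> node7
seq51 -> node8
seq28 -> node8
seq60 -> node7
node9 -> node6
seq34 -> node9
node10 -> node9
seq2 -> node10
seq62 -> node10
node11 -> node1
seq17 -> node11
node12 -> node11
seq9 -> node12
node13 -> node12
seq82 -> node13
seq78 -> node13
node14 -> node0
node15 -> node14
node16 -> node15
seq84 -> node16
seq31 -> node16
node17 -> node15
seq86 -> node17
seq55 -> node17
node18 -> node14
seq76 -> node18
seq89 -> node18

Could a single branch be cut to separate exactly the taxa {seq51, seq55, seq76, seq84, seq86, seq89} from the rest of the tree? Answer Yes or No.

No

The MRCA of the listed taxa is the root, so the smallest clade containing them is the whole tree.
That clade also contains seq17, seq18, seq2, seq28, seq31, seq34, seq46, seq57, seq59, seq60, seq62, seq78, seq82, seq9, which are not in the proposed group, so the group is not monophyletic.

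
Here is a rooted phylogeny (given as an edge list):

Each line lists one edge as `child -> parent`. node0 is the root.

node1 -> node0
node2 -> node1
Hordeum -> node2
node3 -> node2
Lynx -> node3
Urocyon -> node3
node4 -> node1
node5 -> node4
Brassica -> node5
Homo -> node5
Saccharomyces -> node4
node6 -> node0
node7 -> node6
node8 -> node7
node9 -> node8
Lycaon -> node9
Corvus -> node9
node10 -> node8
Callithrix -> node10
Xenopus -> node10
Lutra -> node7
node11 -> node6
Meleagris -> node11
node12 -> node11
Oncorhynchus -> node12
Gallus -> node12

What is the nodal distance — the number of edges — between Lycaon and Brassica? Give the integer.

The MRCA of Lycaon and Brassica is the root of the tree.
From Lycaon up to that node: 5 branches. From Brassica up to the same node: 4 branches. Total: 5 + 4 = 9.

9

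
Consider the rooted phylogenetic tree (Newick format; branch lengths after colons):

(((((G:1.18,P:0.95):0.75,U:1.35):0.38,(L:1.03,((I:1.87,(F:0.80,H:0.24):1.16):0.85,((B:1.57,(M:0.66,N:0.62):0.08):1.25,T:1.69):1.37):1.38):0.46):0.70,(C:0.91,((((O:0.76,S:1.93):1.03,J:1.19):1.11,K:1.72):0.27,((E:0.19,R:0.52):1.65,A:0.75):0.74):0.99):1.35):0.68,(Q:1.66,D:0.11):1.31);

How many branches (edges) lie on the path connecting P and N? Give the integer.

The MRCA of P and N is the node subtending (((G,P),U),(L,((I,(F,H)),((B,(M,N)),T)))).
From P up to that node: 3 branches. From N up to the same node: 6 branches. Total: 3 + 6 = 9.

9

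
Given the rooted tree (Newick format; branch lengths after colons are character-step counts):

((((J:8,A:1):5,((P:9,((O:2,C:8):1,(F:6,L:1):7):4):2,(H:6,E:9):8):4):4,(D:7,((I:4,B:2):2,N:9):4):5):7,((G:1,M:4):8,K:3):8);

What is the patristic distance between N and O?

The path runs N → … → MRCA → … → O; the MRCA is the node subtending (((J,A),((P,((O,C),(F,L))),(H,E))),(D,((I,B),N))).
Branch lengths along that path: 9 + 4 + 5 + 4 + 4 + 2 + 4 + 1 + 2 = 35.

35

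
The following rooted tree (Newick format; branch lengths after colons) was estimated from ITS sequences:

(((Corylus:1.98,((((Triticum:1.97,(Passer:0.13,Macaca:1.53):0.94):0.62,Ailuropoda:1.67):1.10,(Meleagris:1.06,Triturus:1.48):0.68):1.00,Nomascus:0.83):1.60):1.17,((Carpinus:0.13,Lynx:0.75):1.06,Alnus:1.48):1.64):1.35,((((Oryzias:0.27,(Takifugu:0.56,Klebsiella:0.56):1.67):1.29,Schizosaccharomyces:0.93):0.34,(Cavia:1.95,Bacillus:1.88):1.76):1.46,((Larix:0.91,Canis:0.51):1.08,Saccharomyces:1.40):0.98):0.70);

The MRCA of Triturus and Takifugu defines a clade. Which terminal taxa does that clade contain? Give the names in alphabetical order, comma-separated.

Ailuropoda, Alnus, Bacillus, Canis, Carpinus, Cavia, Corylus, Klebsiella, Larix, Lynx, Macaca, Meleagris, Nomascus, Oryzias, Passer, Saccharomyces, Schizosaccharomyces, Takifugu, Triticum, Triturus

Tracing Triturus: it sits inside (Meleagris,Triturus).
Tracing Takifugu: it sits inside (Takifugu,Klebsiella).
The smallest clade enclosing both is the whole tree (their MRCA is the root), so the answer is all 20 tips in alphabetical order.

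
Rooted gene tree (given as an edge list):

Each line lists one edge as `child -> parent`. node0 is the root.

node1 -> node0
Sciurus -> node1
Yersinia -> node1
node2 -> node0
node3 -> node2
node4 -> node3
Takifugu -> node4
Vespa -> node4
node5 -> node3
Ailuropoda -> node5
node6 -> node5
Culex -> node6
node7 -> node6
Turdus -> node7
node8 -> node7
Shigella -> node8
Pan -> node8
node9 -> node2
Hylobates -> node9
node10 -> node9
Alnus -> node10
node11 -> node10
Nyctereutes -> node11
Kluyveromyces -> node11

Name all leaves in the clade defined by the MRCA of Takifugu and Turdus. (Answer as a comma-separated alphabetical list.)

Ailuropoda, Culex, Pan, Shigella, Takifugu, Turdus, Vespa

Tracing Takifugu: it sits inside (Takifugu,Vespa).
Tracing Turdus: it sits inside (Turdus,(Shigella,Pan)).
The smallest clade enclosing both is ((Takifugu,Vespa),(Ailuropoda,(Culex,(Turdus,(Shigella,Pan))))); the answer is its 7 terminal taxa in alphabetical order.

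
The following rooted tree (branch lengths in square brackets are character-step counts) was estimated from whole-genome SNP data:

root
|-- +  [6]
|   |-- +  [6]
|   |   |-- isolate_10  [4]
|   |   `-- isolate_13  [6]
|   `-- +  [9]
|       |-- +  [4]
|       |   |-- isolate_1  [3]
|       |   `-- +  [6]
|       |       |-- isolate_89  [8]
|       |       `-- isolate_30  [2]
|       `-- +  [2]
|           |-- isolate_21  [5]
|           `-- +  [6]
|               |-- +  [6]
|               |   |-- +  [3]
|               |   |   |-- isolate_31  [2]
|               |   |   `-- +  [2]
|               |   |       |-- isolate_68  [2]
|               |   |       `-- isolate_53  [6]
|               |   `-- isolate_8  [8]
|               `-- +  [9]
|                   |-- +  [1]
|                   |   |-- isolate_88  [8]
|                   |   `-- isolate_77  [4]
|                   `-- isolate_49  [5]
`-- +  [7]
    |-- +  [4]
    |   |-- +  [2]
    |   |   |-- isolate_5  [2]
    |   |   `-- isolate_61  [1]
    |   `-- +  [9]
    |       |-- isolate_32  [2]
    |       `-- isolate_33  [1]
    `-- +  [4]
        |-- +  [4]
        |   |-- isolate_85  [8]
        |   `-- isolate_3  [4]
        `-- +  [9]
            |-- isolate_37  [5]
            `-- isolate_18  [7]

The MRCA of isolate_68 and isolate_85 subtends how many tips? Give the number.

The MRCA of isolate_68 and isolate_85 is the root, so the clade is the entire tree.
That clade contains 21 terminal taxa: isolate_1, isolate_10, isolate_13, isolate_18, isolate_21, isolate_3, isolate_30, isolate_31, isolate_32, isolate_33, isolate_37, isolate_49, isolate_5, isolate_53, isolate_61, isolate_68, isolate_77, isolate_8, isolate_85, isolate_88, isolate_89.

21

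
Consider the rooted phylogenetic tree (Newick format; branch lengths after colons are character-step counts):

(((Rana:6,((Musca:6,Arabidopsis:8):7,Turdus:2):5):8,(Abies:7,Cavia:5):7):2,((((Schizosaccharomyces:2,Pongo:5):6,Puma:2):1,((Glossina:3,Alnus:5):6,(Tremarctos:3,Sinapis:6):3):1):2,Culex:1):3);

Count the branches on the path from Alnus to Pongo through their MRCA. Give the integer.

The MRCA of Alnus and Pongo is the node subtending (((Schizosaccharomyces,Pongo),Puma),((Glossina,Alnus),(Tremarctos,Sinapis))).
From Alnus up to that node: 3 branches. From Pongo up to the same node: 3 branches. Total: 3 + 3 = 6.

6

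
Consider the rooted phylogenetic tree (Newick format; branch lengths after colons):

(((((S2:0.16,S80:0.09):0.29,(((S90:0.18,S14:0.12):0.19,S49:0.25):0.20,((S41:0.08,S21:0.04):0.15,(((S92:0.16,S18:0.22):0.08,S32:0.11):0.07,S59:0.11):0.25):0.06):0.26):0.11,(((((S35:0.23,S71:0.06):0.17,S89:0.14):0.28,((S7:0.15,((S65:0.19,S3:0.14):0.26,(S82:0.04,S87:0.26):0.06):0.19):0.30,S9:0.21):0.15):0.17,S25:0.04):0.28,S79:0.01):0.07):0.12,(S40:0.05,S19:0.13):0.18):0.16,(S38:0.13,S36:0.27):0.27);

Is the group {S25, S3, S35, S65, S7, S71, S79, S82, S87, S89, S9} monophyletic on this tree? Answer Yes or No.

The most recent common ancestor of these taxa subtends (((((S35,S71),S89),((S7,((S65,S3),(S82,S87))),S9)),S25),S79).
That clade has exactly 11 tips — every listed taxon and nothing else — so the group is monophyletic.

Yes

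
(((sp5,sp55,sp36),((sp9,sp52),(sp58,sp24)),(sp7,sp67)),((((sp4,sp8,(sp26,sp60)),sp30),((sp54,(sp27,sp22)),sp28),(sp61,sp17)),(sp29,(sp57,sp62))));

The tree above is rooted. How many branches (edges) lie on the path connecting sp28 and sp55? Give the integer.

7

The MRCA of sp28 and sp55 is the root of the tree.
From sp28 up to that node: 4 branches. From sp55 up to the same node: 3 branches. Total: 4 + 3 = 7.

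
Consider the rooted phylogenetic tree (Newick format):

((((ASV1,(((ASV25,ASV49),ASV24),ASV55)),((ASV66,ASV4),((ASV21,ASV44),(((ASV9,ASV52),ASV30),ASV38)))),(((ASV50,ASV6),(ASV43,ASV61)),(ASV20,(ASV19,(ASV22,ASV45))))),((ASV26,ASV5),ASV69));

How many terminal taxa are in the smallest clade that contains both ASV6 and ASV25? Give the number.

21

The MRCA of ASV6 and ASV25 is the node subtending (((ASV1,(((ASV25,ASV49),ASV24),ASV55)),((ASV66,ASV4),((ASV21,ASV44),(((ASV9,ASV52),ASV30),ASV38)))),(((ASV50,ASV6),(ASV43,ASV61)),(ASV20,(ASV19,(ASV22,ASV45))))).
That clade contains 21 terminal taxa: ASV1, ASV19, ASV20, ASV21, ASV22, ASV24, ASV25, ASV30, ASV38, ASV4, ASV43, ASV44, ASV45, ASV49, ASV50, ASV52, ASV55, ASV6, ASV61, ASV66, ASV9.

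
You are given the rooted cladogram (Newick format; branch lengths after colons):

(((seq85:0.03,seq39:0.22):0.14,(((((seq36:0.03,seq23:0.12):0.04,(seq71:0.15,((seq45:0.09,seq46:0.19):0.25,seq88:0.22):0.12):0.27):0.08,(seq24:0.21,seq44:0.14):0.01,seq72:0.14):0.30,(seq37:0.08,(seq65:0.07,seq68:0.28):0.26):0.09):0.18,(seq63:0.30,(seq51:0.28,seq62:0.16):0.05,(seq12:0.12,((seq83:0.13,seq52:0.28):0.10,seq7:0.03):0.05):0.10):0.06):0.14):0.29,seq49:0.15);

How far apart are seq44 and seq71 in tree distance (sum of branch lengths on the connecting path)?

The path runs seq44 → … → MRCA → … → seq71; the MRCA is the node subtending (((seq36,seq23),(seq71,((seq45,seq46),seq88))),(seq24,seq44),seq72).
Branch lengths along that path: 0.14 + 0.01 + 0.08 + 0.27 + 0.15 = 0.65.

0.65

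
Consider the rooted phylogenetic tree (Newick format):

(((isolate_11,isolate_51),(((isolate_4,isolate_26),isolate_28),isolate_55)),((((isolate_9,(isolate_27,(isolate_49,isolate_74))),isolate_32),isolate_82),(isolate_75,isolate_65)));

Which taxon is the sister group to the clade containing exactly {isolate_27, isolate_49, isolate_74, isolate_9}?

isolate_32

The clade containing exactly {isolate_27, isolate_49, isolate_74, isolate_9} attaches to the tree at the node subtending ((isolate_9,(isolate_27,(isolate_49,isolate_74))),isolate_32).
The other lineage descending from that same node — the sister group — is the single tip isolate_32.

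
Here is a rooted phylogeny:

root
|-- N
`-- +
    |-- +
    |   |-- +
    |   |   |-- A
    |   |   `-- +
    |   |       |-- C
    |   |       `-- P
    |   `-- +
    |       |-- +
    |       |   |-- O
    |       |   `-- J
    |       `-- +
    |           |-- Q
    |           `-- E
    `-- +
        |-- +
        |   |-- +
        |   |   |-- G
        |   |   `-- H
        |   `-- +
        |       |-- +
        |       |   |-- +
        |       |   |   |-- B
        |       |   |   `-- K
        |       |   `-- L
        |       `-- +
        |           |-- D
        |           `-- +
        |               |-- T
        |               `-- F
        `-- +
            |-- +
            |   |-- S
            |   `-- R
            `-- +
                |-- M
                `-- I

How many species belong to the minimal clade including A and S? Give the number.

The MRCA of A and S is the node subtending (((A,(C,P)),((O,J),(Q,E))),(((G,H),(((B,K),L),(D,(T,F)))),((S,R),(M,I)))).
That clade contains 19 terminal taxa: A, B, C, D, E, F, G, H, I, J, K, L, M, O, P, Q, R, S, T.

19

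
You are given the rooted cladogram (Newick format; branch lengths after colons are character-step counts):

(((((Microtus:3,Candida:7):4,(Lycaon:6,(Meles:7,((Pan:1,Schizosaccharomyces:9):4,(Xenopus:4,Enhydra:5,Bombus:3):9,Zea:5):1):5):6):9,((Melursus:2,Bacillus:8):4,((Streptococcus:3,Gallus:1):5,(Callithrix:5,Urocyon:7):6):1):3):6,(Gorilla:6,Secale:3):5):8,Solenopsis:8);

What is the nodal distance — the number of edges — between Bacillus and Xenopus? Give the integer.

9

The MRCA of Bacillus and Xenopus is the node subtending (((Microtus,Candida),(Lycaon,(Meles,((Pan,Schizosaccharomyces),(Xenopus,Enhydra,Bombus),Zea)))),((Melursus,Bacillus),((Streptococcus,Gallus),(Callithrix,Urocyon)))).
From Bacillus up to that node: 3 branches. From Xenopus up to the same node: 6 branches. Total: 3 + 6 = 9.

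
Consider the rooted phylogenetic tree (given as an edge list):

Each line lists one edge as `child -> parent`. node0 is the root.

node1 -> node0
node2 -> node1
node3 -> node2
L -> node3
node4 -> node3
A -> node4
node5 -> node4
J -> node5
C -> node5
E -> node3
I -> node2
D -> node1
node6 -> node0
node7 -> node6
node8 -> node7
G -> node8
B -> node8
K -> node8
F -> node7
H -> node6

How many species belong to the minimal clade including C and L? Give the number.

5

The MRCA of C and L is the node subtending (L,(A,(J,C)),E).
That clade contains 5 terminal taxa: A, C, E, J, L.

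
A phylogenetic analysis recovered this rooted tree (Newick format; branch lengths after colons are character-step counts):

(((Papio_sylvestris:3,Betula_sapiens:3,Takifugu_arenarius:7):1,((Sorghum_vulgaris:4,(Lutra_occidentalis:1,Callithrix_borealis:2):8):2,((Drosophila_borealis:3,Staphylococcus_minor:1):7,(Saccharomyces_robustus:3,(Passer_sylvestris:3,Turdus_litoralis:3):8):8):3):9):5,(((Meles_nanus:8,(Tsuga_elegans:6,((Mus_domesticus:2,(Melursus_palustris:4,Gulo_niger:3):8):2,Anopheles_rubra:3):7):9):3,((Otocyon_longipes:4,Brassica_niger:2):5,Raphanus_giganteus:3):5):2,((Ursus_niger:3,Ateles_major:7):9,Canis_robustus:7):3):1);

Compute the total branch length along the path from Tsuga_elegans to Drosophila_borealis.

48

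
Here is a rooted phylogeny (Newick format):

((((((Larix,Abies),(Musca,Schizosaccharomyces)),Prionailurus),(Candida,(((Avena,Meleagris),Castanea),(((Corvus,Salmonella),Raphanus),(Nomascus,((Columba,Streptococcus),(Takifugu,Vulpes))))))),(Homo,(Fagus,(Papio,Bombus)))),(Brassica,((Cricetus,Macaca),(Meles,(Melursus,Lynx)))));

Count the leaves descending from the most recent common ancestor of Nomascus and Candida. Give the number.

The MRCA of Nomascus and Candida is the node subtending (Candida,(((Avena,Meleagris),Castanea),(((Corvus,Salmonella),Raphanus),(Nomascus,((Columba,Streptococcus),(Takifugu,Vulpes)))))).
That clade contains 12 terminal taxa: Avena, Candida, Castanea, Columba, Corvus, Meleagris, Nomascus, Raphanus, Salmonella, Streptococcus, Takifugu, Vulpes.

12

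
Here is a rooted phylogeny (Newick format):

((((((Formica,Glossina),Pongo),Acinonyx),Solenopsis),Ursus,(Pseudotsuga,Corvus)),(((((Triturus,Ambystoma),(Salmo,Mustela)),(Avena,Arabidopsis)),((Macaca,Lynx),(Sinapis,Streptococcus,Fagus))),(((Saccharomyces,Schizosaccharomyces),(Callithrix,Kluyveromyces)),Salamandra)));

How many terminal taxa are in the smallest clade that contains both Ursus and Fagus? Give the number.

24

The MRCA of Ursus and Fagus is the root, so the clade is the entire tree.
That clade contains 24 terminal taxa: Acinonyx, Ambystoma, Arabidopsis, Avena, Callithrix, Corvus, Fagus, Formica, Glossina, Kluyveromyces, Lynx, Macaca, Mustela, Pongo, Pseudotsuga, Saccharomyces, Salamandra, Salmo, Schizosaccharomyces, Sinapis, Solenopsis, Streptococcus, Triturus, Ursus.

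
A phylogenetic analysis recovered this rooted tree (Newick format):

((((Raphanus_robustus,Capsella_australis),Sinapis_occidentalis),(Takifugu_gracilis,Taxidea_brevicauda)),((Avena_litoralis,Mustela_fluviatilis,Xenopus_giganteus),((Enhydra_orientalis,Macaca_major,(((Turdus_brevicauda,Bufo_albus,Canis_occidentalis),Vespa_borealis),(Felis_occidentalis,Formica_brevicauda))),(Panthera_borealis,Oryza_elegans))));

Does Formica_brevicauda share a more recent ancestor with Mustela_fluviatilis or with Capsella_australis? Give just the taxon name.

The MRCA of Formica_brevicauda and Mustela_fluviatilis subtends ((Avena_litoralis,Mustela_fluviatilis,Xenopus_giganteus),((Enhydra_orientalis,Macaca_major,(((Turdus_brevicauda,Bufo_albus,Canis_occidentalis),Vespa_borealis),(Felis_occidentalis,Formica_brevicauda))),(Panthera_borealis,Oryza_elegans))) (13 taxa).
The MRCA of Formica_brevicauda and Capsella_australis is the root, subtending the entire tree (18 taxa).
The first is nested inside the second, so Formica_brevicauda shares a more recent common ancestor with Mustela_fluviatilis.

Mustela_fluviatilis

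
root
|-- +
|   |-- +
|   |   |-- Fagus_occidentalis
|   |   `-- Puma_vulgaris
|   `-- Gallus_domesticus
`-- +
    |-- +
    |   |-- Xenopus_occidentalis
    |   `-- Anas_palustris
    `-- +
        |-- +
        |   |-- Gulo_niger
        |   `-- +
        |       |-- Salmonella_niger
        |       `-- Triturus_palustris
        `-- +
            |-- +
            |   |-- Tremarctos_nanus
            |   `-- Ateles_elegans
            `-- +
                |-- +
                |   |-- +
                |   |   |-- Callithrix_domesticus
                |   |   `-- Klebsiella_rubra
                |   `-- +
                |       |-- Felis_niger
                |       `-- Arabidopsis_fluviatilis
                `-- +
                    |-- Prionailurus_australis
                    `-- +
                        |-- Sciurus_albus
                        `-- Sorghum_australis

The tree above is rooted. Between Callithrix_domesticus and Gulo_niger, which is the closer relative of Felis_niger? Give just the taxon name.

Callithrix_domesticus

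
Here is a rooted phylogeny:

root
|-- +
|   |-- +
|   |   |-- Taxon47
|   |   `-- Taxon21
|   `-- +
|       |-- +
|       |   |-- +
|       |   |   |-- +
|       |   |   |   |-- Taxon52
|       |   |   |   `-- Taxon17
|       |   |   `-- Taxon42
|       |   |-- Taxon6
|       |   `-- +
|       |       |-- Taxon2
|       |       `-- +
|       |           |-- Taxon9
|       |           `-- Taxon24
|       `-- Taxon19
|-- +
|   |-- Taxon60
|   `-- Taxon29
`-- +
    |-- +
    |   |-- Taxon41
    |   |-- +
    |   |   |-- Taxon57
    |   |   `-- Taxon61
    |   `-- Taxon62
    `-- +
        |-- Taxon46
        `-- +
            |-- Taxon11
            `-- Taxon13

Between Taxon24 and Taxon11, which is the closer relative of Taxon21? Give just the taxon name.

Taxon24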